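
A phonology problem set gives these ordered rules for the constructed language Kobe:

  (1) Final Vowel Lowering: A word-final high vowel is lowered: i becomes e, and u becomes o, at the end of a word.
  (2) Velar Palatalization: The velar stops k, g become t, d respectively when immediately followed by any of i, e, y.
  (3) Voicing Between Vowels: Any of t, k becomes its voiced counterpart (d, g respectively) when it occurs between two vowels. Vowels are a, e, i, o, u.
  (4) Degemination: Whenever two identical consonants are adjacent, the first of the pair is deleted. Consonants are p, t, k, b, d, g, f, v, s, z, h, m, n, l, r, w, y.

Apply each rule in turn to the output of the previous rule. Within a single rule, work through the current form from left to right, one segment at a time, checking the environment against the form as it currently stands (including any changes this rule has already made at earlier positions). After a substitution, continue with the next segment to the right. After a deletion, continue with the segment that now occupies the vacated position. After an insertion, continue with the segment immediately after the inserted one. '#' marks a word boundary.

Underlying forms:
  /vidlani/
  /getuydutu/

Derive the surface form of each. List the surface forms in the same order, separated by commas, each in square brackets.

[vidlane], [deduydudo]

/vidlani/:
  (1) Final Vowel Lowering: [vidlani] → [vidlane]
  (2) Velar Palatalization: no change — [vidlane]
  (3) Voicing Between Vowels: no change — [vidlane]
  (4) Degemination: no change — [vidlane]
/getuydutu/:
  (1) Final Vowel Lowering: [getuydutu] → [getuyduto]
  (2) Velar Palatalization: [getuyduto] → [detuyduto]
  (3) Voicing Between Vowels: [detuyduto] → [deduydudo]
  (4) Degemination: no change — [deduydudo]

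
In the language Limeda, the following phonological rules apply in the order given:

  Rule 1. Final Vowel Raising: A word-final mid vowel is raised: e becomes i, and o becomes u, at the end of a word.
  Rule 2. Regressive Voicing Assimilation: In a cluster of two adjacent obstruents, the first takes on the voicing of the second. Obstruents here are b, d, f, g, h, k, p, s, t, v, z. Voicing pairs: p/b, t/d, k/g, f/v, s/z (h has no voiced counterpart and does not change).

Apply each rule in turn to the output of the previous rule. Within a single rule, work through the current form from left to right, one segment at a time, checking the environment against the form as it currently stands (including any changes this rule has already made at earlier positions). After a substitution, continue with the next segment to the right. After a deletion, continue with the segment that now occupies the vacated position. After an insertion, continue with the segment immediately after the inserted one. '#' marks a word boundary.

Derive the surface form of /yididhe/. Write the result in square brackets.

Rule 1 Final Vowel Raising: [yididhe] → [yididhi]
Rule 2 Regressive Voicing Assimilation: [yididhi] → [yidithi]

[yidithi]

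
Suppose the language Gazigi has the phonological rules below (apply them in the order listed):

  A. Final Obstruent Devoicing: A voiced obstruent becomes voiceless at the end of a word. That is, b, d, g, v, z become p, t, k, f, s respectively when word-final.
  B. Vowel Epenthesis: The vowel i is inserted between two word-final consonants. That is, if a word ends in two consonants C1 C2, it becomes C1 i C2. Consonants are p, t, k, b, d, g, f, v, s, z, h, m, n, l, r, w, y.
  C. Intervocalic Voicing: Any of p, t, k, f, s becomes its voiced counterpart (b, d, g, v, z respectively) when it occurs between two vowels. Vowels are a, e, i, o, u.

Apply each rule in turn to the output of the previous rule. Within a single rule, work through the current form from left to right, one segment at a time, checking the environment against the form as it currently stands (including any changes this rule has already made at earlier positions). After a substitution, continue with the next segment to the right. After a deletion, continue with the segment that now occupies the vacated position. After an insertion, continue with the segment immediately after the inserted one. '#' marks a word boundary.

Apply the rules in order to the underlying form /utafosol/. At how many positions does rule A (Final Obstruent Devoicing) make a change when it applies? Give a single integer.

0

A Final Obstruent Devoicing: no change — [utafosol]
B Vowel Epenthesis: no change — [utafosol]
C Intervocalic Voicing: [utafosol] → [udavozol]
Rule A changed 0 position(s).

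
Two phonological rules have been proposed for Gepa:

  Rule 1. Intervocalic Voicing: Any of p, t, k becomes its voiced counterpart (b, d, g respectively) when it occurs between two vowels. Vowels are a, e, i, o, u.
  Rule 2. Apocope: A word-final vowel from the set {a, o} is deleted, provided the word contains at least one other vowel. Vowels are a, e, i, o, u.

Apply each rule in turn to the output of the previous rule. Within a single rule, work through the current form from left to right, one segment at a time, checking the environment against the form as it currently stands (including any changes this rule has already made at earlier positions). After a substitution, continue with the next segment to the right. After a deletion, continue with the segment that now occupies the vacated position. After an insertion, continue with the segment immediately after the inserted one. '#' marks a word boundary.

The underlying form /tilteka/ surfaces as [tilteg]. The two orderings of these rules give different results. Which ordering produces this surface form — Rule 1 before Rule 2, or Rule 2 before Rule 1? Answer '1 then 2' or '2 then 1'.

1 then 2

Order 1 then 2:
  1 Intervocalic Voicing: [tilteka] → [tiltega]
  2 Apocope: [tiltega] → [tilteg]
  result: [tilteg]
Order 2 then 1:
  2 Apocope: [tilteka] → [tiltek]
  1 Intervocalic Voicing: no change — [tiltek]
  result: [tiltek]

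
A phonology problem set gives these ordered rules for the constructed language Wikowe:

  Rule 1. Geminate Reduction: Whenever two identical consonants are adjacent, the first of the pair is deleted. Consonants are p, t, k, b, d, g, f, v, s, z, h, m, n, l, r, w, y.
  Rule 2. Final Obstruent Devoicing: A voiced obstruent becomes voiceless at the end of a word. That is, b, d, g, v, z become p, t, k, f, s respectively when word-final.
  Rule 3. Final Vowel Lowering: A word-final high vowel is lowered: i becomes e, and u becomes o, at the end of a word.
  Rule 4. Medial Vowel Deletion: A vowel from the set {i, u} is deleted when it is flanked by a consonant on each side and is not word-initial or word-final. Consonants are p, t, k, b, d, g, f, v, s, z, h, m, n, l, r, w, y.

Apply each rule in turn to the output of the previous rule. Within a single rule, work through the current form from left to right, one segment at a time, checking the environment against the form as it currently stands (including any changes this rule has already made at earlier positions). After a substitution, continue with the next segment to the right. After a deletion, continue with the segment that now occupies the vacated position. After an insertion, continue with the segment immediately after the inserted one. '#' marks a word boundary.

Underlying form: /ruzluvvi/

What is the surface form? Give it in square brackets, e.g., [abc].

[rzlve]

Rule 1 Geminate Reduction: [ruzluvvi] → [ruzluvi]
Rule 2 Final Obstruent Devoicing: no change — [ruzluvi]
Rule 3 Final Vowel Lowering: [ruzluvi] → [ruzluve]
Rule 4 Medial Vowel Deletion: [ruzluve] → [rzlve]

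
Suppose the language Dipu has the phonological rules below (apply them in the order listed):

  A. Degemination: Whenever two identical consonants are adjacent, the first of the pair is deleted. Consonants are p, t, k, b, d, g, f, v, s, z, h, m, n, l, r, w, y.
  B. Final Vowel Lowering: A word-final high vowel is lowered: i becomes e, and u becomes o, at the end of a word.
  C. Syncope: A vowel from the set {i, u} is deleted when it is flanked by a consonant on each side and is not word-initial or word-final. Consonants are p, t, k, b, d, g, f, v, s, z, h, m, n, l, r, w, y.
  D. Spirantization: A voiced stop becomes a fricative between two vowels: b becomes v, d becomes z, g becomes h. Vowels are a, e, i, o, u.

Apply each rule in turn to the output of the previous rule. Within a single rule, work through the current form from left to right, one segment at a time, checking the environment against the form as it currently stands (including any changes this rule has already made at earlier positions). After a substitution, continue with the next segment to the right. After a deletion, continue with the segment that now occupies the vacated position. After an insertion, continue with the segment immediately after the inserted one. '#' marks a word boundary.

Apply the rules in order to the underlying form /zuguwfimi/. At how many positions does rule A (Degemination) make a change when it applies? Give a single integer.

A Degemination: no change — [zuguwfimi]
B Final Vowel Lowering: [zuguwfimi] → [zuguwfime]
C Syncope: [zuguwfime] → [zgwfme]
D Spirantization: no change — [zgwfme]
Rule A changed 0 position(s).

0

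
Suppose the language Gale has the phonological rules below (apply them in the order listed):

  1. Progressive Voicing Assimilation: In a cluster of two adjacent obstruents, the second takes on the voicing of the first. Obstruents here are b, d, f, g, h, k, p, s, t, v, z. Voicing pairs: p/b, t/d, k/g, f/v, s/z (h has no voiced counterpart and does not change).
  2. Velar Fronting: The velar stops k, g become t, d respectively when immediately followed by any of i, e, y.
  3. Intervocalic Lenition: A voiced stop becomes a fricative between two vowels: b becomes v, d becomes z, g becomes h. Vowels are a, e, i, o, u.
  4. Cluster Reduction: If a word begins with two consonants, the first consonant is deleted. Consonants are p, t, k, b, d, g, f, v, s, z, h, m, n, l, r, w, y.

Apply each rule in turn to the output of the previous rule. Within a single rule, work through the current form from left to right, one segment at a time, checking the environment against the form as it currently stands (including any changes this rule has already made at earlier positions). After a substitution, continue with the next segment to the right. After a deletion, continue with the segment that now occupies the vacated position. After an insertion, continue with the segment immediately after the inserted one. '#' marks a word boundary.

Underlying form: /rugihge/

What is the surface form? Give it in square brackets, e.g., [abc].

[ruzihte]

1 Progressive Voicing Assimilation: [rugihge] → [rugihke]
2 Velar Fronting: [rugihke] → [rudihte]
3 Intervocalic Lenition: [rudihte] → [ruzihte]
4 Cluster Reduction: no change — [ruzihte]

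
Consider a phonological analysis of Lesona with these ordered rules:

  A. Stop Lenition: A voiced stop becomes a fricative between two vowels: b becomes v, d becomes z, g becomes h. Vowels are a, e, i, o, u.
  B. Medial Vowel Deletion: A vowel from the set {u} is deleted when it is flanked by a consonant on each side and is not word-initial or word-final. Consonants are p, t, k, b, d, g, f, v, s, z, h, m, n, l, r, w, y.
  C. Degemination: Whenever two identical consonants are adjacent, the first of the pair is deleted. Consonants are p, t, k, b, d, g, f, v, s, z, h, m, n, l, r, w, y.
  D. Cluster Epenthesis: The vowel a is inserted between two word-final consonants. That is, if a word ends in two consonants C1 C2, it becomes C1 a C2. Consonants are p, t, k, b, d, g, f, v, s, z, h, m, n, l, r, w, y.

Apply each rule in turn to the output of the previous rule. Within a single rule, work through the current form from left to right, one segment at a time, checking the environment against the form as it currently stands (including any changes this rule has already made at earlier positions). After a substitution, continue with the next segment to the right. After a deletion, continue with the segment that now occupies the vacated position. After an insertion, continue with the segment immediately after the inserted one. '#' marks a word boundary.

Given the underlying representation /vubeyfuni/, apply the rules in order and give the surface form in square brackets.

[veyfni]

A Stop Lenition: [vubeyfuni] → [vuveyfuni]
B Medial Vowel Deletion: [vuveyfuni] → [vveyfni]
C Degemination: [vveyfni] → [veyfni]
D Cluster Epenthesis: no change — [veyfni]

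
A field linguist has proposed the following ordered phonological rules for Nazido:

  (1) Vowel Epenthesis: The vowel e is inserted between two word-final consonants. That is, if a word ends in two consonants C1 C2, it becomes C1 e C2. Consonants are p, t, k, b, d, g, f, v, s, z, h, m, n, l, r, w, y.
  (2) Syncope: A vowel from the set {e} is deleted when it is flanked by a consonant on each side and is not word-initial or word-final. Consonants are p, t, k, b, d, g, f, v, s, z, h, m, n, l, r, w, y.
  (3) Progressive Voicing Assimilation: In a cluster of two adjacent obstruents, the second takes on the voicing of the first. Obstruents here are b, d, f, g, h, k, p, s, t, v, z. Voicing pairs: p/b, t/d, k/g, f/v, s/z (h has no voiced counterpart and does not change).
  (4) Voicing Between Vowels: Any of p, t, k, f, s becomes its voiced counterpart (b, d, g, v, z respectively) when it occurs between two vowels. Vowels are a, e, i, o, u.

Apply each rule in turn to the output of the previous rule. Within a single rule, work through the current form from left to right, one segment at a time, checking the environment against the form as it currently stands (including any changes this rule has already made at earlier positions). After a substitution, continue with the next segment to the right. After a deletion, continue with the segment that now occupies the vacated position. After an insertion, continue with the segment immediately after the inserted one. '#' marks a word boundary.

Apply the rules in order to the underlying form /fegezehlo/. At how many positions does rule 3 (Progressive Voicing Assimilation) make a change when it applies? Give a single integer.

(1) Vowel Epenthesis: no change — [fegezehlo]
(2) Syncope: [fegezehlo] → [fgzhlo]
(3) Progressive Voicing Assimilation: [fgzhlo] → [fkshlo]
(4) Voicing Between Vowels: no change — [fkshlo]
Rule 3 changed 2 position(s).

2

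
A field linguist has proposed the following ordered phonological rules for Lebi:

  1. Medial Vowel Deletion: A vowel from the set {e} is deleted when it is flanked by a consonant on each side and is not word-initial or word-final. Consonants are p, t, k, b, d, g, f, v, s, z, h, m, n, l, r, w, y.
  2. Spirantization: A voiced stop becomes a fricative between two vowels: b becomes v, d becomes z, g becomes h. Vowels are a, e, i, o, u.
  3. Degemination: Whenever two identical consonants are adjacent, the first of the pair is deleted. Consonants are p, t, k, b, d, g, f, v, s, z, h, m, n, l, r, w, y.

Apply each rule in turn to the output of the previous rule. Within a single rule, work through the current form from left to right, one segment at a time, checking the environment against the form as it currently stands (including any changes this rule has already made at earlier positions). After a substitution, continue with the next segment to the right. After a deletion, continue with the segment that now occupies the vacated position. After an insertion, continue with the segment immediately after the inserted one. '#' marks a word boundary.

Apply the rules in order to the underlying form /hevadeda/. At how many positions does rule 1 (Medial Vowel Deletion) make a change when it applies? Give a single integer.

2

1 Medial Vowel Deletion: [hevadeda] → [hvadda]
2 Spirantization: no change — [hvadda]
3 Degemination: [hvadda] → [hvada]
Rule 1 changed 2 position(s).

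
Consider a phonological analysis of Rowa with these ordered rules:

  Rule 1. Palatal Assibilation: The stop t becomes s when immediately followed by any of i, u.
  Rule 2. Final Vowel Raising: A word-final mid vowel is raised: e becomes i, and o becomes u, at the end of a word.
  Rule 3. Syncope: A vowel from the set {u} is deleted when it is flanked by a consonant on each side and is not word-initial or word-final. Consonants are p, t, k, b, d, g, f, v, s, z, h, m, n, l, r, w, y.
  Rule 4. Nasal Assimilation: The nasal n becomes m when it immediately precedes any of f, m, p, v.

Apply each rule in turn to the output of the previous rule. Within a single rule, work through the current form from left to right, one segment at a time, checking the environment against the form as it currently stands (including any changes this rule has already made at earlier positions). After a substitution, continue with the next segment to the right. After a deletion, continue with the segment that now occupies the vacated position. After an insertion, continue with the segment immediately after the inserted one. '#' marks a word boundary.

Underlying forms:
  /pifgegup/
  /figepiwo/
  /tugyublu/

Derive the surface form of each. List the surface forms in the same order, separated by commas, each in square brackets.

/pifgegup/:
  Rule 1 Palatal Assibilation: no change — [pifgegup]
  Rule 2 Final Vowel Raising: no change — [pifgegup]
  Rule 3 Syncope: [pifgegup] → [pifgegp]
  Rule 4 Nasal Assimilation: no change — [pifgegp]
/figepiwo/:
  Rule 1 Palatal Assibilation: no change — [figepiwo]
  Rule 2 Final Vowel Raising: [figepiwo] → [figepiwu]
  Rule 3 Syncope: no change — [figepiwu]
  Rule 4 Nasal Assimilation: no change — [figepiwu]
/tugyublu/:
  Rule 1 Palatal Assibilation: [tugyublu] → [sugyublu]
  Rule 2 Final Vowel Raising: no change — [sugyublu]
  Rule 3 Syncope: [sugyublu] → [sgyblu]
  Rule 4 Nasal Assimilation: no change — [sgyblu]

[pifgegp], [figepiwu], [sgyblu]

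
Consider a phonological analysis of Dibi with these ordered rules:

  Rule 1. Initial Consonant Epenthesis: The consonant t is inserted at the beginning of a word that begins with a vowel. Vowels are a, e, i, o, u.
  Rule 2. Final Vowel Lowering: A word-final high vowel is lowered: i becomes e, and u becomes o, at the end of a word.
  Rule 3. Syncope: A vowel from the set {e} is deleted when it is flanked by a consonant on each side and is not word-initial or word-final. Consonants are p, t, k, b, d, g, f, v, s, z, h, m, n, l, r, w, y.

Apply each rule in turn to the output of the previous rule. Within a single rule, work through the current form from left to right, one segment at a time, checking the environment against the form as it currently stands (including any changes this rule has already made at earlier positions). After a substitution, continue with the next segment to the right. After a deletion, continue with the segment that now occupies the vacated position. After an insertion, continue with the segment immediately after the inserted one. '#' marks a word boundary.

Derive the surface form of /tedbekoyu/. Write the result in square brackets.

[tdbkoyo]

Rule 1 Initial Consonant Epenthesis: no change — [tedbekoyu]
Rule 2 Final Vowel Lowering: [tedbekoyu] → [tedbekoyo]
Rule 3 Syncope: [tedbekoyo] → [tdbkoyo]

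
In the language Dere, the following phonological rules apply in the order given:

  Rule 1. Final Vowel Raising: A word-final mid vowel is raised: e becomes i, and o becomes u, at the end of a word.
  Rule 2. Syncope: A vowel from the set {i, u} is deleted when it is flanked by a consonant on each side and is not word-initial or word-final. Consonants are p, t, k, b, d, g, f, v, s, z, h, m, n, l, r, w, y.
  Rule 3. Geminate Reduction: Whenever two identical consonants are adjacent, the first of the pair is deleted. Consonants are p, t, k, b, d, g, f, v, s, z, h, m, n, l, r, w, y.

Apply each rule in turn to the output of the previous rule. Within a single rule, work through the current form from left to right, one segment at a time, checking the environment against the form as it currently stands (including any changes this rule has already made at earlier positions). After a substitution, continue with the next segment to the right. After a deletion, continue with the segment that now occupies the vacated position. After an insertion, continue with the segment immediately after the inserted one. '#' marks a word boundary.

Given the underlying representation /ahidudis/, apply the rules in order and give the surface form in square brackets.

Rule 1 Final Vowel Raising: no change — [ahidudis]
Rule 2 Syncope: [ahidudis] → [ahdds]
Rule 3 Geminate Reduction: [ahdds] → [ahds]

[ahds]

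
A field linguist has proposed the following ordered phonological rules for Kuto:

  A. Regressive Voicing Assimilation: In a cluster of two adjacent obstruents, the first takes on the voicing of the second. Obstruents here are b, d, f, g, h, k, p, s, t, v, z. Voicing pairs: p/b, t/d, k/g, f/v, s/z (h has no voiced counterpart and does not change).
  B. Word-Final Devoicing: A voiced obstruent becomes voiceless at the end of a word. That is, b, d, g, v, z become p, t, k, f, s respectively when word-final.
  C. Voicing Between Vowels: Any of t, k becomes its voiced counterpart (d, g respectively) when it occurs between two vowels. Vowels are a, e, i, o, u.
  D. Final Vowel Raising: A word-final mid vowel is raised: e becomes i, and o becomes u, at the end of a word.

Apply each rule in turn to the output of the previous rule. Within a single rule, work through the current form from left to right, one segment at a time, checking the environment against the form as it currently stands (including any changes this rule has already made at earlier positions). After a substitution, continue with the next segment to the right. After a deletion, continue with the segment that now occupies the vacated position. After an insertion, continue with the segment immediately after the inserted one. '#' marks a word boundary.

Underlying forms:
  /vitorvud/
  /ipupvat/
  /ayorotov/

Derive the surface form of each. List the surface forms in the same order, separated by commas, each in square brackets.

/vitorvud/:
  A Regressive Voicing Assimilation: no change — [vitorvud]
  B Word-Final Devoicing: [vitorvud] → [vitorvut]
  C Voicing Between Vowels: [vitorvut] → [vidorvut]
  D Final Vowel Raising: no change — [vidorvut]
/ipupvat/:
  A Regressive Voicing Assimilation: [ipupvat] → [ipubvat]
  B Word-Final Devoicing: no change — [ipubvat]
  C Voicing Between Vowels: no change — [ipubvat]
  D Final Vowel Raising: no change — [ipubvat]
/ayorotov/:
  A Regressive Voicing Assimilation: no change — [ayorotov]
  B Word-Final Devoicing: [ayorotov] → [ayorotof]
  C Voicing Between Vowels: [ayorotof] → [ayorodof]
  D Final Vowel Raising: no change — [ayorodof]

[vidorvut], [ipubvat], [ayorodof]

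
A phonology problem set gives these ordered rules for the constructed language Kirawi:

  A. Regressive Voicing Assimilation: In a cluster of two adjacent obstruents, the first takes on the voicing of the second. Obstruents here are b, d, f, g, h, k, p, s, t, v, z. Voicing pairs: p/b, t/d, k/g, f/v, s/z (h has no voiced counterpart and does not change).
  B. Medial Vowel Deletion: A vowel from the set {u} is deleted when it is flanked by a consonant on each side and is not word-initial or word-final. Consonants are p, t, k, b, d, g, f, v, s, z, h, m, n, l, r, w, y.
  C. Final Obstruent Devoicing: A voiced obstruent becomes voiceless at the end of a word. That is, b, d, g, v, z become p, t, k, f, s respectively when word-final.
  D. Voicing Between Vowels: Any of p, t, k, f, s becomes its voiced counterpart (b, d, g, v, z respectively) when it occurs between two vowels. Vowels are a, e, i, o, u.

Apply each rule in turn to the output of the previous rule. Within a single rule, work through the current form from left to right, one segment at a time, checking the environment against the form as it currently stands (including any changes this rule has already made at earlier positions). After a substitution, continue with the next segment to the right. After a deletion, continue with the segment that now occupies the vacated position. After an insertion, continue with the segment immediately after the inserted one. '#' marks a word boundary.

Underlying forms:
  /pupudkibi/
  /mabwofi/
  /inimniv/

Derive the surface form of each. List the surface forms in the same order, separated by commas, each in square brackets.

/pupudkibi/:
  A Regressive Voicing Assimilation: [pupudkibi] → [puputkibi]
  B Medial Vowel Deletion: [puputkibi] → [pptkibi]
  C Final Obstruent Devoicing: no change — [pptkibi]
  D Voicing Between Vowels: no change — [pptkibi]
/mabwofi/:
  A Regressive Voicing Assimilation: no change — [mabwofi]
  B Medial Vowel Deletion: no change — [mabwofi]
  C Final Obstruent Devoicing: no change — [mabwofi]
  D Voicing Between Vowels: [mabwofi] → [mabwovi]
/inimniv/:
  A Regressive Voicing Assimilation: no change — [inimniv]
  B Medial Vowel Deletion: no change — [inimniv]
  C Final Obstruent Devoicing: [inimniv] → [inimnif]
  D Voicing Between Vowels: no change — [inimnif]

[pptkibi], [mabwovi], [inimnif]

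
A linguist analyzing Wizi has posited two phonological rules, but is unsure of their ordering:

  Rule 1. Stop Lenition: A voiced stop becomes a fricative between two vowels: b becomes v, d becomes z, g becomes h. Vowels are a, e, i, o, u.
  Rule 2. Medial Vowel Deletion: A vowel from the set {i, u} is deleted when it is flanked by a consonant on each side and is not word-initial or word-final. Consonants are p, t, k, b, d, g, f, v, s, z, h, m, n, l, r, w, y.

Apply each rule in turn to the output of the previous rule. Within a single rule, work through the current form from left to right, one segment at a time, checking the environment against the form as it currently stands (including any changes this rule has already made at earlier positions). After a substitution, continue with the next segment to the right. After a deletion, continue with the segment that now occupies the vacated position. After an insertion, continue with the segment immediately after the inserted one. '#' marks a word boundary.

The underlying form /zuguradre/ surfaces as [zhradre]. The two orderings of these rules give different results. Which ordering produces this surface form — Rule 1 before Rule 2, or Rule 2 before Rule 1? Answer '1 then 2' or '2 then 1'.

Order 1 then 2:
  1 Stop Lenition: [zuguradre] → [zuhuradre]
  2 Medial Vowel Deletion: [zuhuradre] → [zhradre]
  result: [zhradre]
Order 2 then 1:
  2 Medial Vowel Deletion: [zuguradre] → [zgradre]
  1 Stop Lenition: no change — [zgradre]
  result: [zgradre]

1 then 2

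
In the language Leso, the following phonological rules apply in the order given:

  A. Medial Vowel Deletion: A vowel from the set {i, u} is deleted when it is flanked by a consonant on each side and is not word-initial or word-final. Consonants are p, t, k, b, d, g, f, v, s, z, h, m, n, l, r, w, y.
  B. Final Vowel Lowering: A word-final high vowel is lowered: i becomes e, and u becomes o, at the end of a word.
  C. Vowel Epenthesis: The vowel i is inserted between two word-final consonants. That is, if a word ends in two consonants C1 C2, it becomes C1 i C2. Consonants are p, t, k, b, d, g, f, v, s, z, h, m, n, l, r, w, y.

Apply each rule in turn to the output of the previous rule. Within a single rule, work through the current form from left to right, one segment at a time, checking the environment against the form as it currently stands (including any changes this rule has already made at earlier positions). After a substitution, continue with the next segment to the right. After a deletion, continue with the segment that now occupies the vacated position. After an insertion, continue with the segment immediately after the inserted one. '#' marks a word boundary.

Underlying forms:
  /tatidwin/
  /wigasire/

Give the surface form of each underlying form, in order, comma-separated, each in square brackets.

[tatdwin], [wgasre]

/tatidwin/:
  A Medial Vowel Deletion: [tatidwin] → [tatdwn]
  B Final Vowel Lowering: no change — [tatdwn]
  C Vowel Epenthesis: [tatdwn] → [tatdwin]
/wigasire/:
  A Medial Vowel Deletion: [wigasire] → [wgasre]
  B Final Vowel Lowering: no change — [wgasre]
  C Vowel Epenthesis: no change — [wgasre]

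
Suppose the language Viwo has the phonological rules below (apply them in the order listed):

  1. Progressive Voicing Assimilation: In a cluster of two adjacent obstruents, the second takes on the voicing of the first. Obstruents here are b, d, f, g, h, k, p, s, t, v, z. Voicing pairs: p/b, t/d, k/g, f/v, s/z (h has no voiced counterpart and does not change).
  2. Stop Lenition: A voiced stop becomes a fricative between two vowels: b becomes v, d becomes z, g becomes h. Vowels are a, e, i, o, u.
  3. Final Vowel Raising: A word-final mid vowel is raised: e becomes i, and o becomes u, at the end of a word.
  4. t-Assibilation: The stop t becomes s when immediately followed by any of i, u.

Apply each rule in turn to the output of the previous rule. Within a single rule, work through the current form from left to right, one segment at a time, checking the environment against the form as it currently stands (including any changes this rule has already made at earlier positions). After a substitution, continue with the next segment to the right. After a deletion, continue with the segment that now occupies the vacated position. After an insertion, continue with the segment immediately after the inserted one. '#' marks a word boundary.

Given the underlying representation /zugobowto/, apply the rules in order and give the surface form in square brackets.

[zuhovowsu]

1 Progressive Voicing Assimilation: no change — [zugobowto]
2 Stop Lenition: [zugobowto] → [zuhovowto]
3 Final Vowel Raising: [zuhovowto] → [zuhovowtu]
4 t-Assibilation: [zuhovowtu] → [zuhovowsu]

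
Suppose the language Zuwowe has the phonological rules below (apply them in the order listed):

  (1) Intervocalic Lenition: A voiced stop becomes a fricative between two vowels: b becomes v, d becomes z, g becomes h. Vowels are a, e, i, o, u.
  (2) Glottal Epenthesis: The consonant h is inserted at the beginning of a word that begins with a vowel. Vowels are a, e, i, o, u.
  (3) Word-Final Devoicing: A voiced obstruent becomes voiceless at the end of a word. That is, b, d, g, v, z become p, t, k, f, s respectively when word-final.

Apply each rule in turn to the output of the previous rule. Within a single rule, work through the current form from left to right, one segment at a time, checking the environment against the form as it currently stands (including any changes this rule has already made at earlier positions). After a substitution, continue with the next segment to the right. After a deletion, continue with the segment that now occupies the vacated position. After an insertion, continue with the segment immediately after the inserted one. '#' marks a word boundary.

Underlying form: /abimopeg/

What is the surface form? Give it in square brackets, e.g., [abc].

(1) Intervocalic Lenition: [abimopeg] → [avimopeg]
(2) Glottal Epenthesis: [avimopeg] → [havimopeg]
(3) Word-Final Devoicing: [havimopeg] → [havimopek]

[havimopek]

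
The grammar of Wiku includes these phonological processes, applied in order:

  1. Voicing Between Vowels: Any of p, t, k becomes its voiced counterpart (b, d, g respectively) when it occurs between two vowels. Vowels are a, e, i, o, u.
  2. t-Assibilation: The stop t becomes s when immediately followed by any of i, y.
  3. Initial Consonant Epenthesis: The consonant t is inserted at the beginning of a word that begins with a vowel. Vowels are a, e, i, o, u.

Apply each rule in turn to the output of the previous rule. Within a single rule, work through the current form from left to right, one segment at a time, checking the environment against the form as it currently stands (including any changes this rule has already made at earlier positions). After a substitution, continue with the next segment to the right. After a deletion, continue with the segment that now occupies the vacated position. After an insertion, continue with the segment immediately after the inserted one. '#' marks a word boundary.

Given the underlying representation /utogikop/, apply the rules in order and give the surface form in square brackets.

1 Voicing Between Vowels: [utogikop] → [udogigop]
2 t-Assibilation: no change — [udogigop]
3 Initial Consonant Epenthesis: [udogigop] → [tudogigop]

[tudogigop]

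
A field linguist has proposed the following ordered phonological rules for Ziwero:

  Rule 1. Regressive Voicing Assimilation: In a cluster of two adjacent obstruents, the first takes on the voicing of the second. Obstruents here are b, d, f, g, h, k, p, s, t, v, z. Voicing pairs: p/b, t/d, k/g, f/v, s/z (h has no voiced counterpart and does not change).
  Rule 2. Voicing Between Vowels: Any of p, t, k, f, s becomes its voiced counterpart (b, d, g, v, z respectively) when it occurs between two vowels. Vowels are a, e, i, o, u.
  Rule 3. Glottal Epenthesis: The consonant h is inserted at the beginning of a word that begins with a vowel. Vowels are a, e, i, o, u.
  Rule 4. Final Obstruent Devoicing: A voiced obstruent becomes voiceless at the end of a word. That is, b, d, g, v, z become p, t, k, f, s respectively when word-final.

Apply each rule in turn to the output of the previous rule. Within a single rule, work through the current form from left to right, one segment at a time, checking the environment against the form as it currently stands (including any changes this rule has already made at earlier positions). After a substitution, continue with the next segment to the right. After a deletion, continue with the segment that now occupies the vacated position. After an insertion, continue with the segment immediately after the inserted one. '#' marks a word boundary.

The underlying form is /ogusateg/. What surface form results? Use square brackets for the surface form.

Rule 1 Regressive Voicing Assimilation: no change — [ogusateg]
Rule 2 Voicing Between Vowels: [ogusateg] → [oguzadeg]
Rule 3 Glottal Epenthesis: [oguzadeg] → [hoguzadeg]
Rule 4 Final Obstruent Devoicing: [hoguzadeg] → [hoguzadek]

[hoguzadek]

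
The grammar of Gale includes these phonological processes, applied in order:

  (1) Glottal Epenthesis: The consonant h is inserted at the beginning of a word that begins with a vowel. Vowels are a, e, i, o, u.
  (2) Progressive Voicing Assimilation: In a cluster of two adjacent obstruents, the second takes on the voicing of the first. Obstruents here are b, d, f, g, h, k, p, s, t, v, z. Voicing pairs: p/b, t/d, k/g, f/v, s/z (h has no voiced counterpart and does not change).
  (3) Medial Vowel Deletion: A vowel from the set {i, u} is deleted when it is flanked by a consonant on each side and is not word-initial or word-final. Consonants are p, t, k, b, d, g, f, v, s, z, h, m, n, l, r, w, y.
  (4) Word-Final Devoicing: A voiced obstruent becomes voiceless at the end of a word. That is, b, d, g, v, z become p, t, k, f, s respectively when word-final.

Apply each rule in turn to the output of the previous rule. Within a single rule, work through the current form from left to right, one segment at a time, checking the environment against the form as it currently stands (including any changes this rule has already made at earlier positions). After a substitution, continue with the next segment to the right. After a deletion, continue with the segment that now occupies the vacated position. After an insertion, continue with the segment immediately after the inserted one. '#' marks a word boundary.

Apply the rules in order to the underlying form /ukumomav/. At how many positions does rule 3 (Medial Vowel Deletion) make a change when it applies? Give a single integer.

2

(1) Glottal Epenthesis: [ukumomav] → [hukumomav]
(2) Progressive Voicing Assimilation: no change — [hukumomav]
(3) Medial Vowel Deletion: [hukumomav] → [hkmomav]
(4) Word-Final Devoicing: [hkmomav] → [hkmomaf]
Rule 3 changed 2 position(s).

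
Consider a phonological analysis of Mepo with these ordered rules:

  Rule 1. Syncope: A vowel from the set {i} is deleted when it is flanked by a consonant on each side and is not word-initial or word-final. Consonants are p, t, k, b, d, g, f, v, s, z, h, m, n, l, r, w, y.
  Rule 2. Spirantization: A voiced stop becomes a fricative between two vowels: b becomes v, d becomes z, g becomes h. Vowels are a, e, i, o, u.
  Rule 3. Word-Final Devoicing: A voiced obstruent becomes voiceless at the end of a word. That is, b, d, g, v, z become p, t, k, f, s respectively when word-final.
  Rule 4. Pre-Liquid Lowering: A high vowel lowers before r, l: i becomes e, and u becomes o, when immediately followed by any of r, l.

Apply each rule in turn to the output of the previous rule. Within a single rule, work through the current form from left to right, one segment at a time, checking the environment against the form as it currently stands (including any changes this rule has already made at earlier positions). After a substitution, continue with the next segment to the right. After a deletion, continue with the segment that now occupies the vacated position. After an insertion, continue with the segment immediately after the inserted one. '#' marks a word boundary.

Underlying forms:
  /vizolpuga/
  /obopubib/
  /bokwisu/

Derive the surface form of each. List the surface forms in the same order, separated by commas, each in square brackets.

/vizolpuga/:
  Rule 1 Syncope: [vizolpuga] → [vzolpuga]
  Rule 2 Spirantization: [vzolpuga] → [vzolpuha]
  Rule 3 Word-Final Devoicing: no change — [vzolpuha]
  Rule 4 Pre-Liquid Lowering: no change — [vzolpuha]
/obopubib/:
  Rule 1 Syncope: [obopubib] → [obopubb]
  Rule 2 Spirantization: [obopubb] → [ovopubb]
  Rule 3 Word-Final Devoicing: [ovopubb] → [ovopubp]
  Rule 4 Pre-Liquid Lowering: no change — [ovopubp]
/bokwisu/:
  Rule 1 Syncope: [bokwisu] → [bokwsu]
  Rule 2 Spirantization: no change — [bokwsu]
  Rule 3 Word-Final Devoicing: no change — [bokwsu]
  Rule 4 Pre-Liquid Lowering: no change — [bokwsu]

[vzolpuha], [ovopubp], [bokwsu]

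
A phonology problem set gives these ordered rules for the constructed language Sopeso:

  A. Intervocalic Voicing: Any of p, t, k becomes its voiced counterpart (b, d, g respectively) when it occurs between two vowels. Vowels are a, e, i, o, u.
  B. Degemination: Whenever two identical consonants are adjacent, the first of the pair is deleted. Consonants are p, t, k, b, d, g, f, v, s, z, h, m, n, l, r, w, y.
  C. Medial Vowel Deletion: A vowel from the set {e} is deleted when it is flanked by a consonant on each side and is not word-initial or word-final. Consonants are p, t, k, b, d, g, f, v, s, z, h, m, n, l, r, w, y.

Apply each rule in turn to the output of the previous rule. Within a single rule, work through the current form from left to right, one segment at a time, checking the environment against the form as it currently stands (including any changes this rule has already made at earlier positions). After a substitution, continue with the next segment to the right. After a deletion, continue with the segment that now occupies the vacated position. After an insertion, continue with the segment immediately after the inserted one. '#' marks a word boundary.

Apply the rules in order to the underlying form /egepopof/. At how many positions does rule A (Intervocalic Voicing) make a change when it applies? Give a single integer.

A Intervocalic Voicing: [egepopof] → [egebobof]
B Degemination: no change — [egebobof]
C Medial Vowel Deletion: [egebobof] → [egbobof]
Rule A changed 2 position(s).

2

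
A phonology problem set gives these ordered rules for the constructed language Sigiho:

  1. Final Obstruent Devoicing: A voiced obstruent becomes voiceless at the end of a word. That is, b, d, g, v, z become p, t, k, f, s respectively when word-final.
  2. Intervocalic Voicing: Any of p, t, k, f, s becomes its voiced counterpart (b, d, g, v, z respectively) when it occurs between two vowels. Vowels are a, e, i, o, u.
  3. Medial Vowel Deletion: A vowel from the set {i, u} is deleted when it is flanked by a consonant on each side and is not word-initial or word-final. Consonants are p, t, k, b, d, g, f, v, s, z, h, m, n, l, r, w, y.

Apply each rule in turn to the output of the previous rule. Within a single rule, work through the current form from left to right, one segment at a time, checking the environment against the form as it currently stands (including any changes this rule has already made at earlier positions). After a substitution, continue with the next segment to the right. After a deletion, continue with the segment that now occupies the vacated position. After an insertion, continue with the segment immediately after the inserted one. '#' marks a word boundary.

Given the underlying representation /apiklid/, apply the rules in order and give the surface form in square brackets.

1 Final Obstruent Devoicing: [apiklid] → [apiklit]
2 Intervocalic Voicing: [apiklit] → [abiklit]
3 Medial Vowel Deletion: [abiklit] → [abklt]

[abklt]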